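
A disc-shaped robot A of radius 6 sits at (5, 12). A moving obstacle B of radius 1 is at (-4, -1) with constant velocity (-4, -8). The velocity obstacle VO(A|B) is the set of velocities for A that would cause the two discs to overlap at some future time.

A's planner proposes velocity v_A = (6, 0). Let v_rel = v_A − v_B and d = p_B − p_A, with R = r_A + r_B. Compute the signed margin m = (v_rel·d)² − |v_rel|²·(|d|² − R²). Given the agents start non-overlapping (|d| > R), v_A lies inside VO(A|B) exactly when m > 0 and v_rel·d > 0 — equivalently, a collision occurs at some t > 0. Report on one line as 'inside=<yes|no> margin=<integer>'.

d = (-9, -13),  |d|² = 250;  R = 6+1 = 7,  c = 250−7² = 201
v_rel = (10, 8),  |v_rel|² = 164;  v_rel·d = (10)·(-9) + (8)·(-13) = -194
164·t² + 388·t + 201 = 0  ⇒  m = (-194)² − 164·201 = 4672
m = 4672 > 0,  v_rel·d = -194 < 0  ⇒  outside

inside=no margin=4672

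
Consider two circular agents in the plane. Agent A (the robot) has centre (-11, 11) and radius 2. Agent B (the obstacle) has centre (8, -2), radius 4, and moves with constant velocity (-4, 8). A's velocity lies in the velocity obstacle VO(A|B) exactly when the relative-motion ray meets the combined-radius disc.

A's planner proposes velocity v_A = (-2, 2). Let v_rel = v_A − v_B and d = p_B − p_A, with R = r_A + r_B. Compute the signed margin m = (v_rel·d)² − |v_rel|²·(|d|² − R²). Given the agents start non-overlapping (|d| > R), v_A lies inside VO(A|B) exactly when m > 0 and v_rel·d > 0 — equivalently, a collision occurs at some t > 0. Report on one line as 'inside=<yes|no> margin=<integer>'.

d = (19, -13),  |d|² = 530;  R = 2+4 = 6,  c = 530−6² = 494
v_rel = (2, -6),  |v_rel|² = 40;  v_rel·d = (2)·(19) + (-6)·(-13) = 116
40·t² − 232·t + 494 = 0  ⇒  m = 116² − 40·494 = -6304
m = -6304 < 0,  v_rel·d = 116 > 0  ⇒  outside

inside=no margin=-6304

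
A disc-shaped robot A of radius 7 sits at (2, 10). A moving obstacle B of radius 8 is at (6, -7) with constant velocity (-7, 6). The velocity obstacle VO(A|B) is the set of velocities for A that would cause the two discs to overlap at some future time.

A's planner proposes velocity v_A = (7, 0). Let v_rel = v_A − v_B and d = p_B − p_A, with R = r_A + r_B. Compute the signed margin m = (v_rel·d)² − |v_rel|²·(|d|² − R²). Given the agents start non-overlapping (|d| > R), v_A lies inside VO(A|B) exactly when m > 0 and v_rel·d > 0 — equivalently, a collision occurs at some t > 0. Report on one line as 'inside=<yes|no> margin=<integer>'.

d = (4, -17),  |d|² = 305;  R = 7+8 = 15,  c = 305−15² = 80
v_rel = (14, -6),  |v_rel|² = 232;  v_rel·d = (14)·(4) + (-6)·(-17) = 158
232·t² − 316·t + 80 = 0  ⇒  m = 158² − 232·80 = 6404
m = 6404 > 0,  v_rel·d = 158 > 0  ⇒  inside

inside=yes margin=6404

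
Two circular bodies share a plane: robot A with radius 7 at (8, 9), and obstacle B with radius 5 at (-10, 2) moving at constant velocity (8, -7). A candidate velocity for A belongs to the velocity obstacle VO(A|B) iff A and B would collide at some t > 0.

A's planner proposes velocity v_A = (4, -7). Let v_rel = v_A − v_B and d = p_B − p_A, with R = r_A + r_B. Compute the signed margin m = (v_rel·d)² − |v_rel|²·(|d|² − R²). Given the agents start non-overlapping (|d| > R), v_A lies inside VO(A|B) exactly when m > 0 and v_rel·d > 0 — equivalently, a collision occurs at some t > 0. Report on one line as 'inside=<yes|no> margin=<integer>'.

d = (-18, -7),  |d|² = 373;  R = 7+5 = 12,  c = 373−12² = 229
v_rel = (-4, 0),  |v_rel|² = 16;  v_rel·d = (-4)·(-18) + (0)·(-7) = 72
16·t² − 144·t + 229 = 0  ⇒  m = 72² − 16·229 = 1520
m = 1520 > 0,  v_rel·d = 72 > 0  ⇒  inside

inside=yes margin=1520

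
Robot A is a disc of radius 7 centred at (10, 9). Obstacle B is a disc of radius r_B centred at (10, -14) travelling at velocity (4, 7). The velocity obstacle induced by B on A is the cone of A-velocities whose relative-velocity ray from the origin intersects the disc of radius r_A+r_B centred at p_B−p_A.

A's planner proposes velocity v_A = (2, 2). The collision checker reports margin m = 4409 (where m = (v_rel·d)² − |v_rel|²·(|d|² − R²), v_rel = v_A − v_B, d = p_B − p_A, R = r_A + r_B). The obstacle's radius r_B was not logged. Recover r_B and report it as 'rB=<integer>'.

m = 4409
d = (0, -23);  v_rel = (-2, -5),  |v_rel|² = 29
v_rel×d = (-2)·(-23) − (-5)·(0) = 46
since m = R²·29 − 46²:  R² = (2116 + 4409) / 29 = 225
R = √225 = 15  ⇒  r_B = 15 − 7 = 8

rB=8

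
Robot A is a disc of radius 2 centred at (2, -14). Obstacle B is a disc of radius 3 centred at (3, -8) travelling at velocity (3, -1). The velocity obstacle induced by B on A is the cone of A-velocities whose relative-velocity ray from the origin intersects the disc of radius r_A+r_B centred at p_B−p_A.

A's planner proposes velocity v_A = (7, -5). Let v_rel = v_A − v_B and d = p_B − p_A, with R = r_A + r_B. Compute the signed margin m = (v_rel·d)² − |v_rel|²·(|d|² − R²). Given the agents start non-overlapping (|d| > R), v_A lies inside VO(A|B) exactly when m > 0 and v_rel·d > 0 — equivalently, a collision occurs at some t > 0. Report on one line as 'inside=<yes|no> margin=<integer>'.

d = (1, 6),  |d|² = 37;  R = 2+3 = 5,  c = 37−5² = 12
v_rel = (4, -4),  |v_rel|² = 32;  v_rel·d = (4)·(1) + (-4)·(6) = -20
32·t² + 40·t + 12 = 0  ⇒  m = (-20)² − 32·12 = 16
m = 16 > 0,  v_rel·d = -20 < 0  ⇒  outside

inside=no margin=16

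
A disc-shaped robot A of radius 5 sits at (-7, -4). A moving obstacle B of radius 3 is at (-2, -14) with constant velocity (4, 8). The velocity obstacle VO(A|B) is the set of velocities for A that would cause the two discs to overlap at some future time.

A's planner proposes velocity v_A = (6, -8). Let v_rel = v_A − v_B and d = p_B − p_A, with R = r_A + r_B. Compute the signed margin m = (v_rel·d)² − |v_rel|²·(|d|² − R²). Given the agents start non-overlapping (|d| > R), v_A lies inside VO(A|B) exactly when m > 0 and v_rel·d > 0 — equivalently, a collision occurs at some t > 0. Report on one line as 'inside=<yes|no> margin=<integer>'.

d = (5, -10),  |d|² = 125;  R = 5+3 = 8,  c = 125−8² = 61
v_rel = (2, -16),  |v_rel|² = 260;  v_rel·d = (2)·(5) + (-16)·(-10) = 170
260·t² − 340·t + 61 = 0  ⇒  m = 170² − 260·61 = 13040
m = 13040 > 0,  v_rel·d = 170 > 0  ⇒  inside

inside=yes margin=13040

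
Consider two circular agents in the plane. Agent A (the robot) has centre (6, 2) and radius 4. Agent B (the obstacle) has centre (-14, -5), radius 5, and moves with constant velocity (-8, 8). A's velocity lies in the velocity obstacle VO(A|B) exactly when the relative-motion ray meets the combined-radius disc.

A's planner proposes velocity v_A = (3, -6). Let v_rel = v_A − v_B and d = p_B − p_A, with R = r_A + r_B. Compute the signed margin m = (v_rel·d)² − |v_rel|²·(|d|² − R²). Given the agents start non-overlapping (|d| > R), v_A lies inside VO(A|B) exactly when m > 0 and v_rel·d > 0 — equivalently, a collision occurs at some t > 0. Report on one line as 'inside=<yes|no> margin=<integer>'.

d = (-20, -7),  |d|² = 449;  R = 4+5 = 9,  c = 449−9² = 368
v_rel = (11, -14),  |v_rel|² = 317;  v_rel·d = (11)·(-20) + (-14)·(-7) = -122
317·t² + 244·t + 368 = 0  ⇒  m = (-122)² − 317·368 = -101772
m = -101772 < 0,  v_rel·d = -122 < 0  ⇒  outside

inside=no margin=-101772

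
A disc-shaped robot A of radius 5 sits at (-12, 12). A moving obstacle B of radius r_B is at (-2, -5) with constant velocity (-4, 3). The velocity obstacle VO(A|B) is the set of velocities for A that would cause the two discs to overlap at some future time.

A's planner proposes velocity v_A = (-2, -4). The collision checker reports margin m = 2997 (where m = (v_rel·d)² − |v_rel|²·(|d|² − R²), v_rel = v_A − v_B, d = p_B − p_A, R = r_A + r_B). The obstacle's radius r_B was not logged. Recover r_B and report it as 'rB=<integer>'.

m = 2997
d = (10, -17);  v_rel = (2, -7),  |v_rel|² = 53
v_rel×d = (2)·(-17) − (-7)·(10) = 36
since m = R²·53 − 36²:  R² = (1296 + 2997) / 53 = 81
R = √81 = 9  ⇒  r_B = 9 − 5 = 4

rB=4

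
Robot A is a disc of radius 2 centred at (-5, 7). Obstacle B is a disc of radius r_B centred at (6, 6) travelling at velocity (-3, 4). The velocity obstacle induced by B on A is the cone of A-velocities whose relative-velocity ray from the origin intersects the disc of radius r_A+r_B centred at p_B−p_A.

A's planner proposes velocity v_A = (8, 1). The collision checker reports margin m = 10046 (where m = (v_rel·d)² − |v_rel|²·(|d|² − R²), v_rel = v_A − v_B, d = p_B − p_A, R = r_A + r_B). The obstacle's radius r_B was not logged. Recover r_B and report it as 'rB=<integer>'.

m = 10046
d = (11, -1);  v_rel = (11, -3),  |v_rel|² = 130
v_rel×d = (11)·(-1) − (-3)·(11) = 22
since m = R²·130 − 22²:  R² = (484 + 10046) / 130 = 81
R = √81 = 9  ⇒  r_B = 9 − 2 = 7

rB=7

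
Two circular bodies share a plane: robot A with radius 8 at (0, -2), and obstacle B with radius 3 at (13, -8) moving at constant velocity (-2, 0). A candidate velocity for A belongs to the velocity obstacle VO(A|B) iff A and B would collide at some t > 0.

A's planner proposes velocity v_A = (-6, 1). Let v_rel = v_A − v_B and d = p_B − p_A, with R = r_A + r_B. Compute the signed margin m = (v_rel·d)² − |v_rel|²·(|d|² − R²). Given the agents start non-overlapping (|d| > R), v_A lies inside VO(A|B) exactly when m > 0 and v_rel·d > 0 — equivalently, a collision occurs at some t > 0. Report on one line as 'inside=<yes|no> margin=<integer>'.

d = (13, -6),  |d|² = 205;  R = 8+3 = 11,  c = 205−11² = 84
v_rel = (-4, 1),  |v_rel|² = 17;  v_rel·d = (-4)·(13) + (1)·(-6) = -58
17·t² + 116·t + 84 = 0  ⇒  m = (-58)² − 17·84 = 1936
m = 1936 > 0,  v_rel·d = -58 < 0  ⇒  outside

inside=no margin=1936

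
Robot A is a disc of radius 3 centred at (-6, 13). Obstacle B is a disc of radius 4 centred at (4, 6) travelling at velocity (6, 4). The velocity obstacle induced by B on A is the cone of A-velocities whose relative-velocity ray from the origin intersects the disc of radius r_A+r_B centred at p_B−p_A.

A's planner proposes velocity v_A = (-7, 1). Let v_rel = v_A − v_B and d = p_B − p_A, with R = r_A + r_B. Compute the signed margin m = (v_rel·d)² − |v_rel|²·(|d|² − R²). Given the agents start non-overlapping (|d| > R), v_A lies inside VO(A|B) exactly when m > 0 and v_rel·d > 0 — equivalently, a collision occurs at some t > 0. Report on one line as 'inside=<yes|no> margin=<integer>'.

d = (10, -7),  |d|² = 149;  R = 3+4 = 7,  c = 149−7² = 100
v_rel = (-13, -3),  |v_rel|² = 178;  v_rel·d = (-13)·(10) + (-3)·(-7) = -109
178·t² + 218·t + 100 = 0  ⇒  m = (-109)² − 178·100 = -5919
m = -5919 < 0,  v_rel·d = -109 < 0  ⇒  outside

inside=no margin=-5919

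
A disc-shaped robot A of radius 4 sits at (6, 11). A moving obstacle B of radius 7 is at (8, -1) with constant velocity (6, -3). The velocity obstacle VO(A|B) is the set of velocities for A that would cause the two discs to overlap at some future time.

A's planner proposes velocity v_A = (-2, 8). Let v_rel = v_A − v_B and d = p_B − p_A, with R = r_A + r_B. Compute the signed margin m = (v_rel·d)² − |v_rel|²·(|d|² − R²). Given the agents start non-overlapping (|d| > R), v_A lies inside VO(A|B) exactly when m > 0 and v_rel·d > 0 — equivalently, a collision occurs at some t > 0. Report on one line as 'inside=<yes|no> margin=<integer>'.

d = (2, -12),  |d|² = 148;  R = 4+7 = 11,  c = 148−11² = 27
v_rel = (-8, 11),  |v_rel|² = 185;  v_rel·d = (-8)·(2) + (11)·(-12) = -148
185·t² + 296·t + 27 = 0  ⇒  m = (-148)² − 185·27 = 16909
m = 16909 > 0,  v_rel·d = -148 < 0  ⇒  outside

inside=no margin=16909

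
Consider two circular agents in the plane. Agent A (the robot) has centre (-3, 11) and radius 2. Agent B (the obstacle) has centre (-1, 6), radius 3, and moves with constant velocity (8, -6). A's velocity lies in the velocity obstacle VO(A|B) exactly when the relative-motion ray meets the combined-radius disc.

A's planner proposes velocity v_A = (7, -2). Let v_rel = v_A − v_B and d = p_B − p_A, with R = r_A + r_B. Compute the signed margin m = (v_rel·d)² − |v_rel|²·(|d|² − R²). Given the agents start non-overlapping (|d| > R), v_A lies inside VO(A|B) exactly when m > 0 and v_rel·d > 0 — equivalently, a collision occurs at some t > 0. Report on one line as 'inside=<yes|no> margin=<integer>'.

d = (2, -5),  |d|² = 29;  R = 2+3 = 5,  c = 29−5² = 4
v_rel = (-1, 4),  |v_rel|² = 17;  v_rel·d = (-1)·(2) + (4)·(-5) = -22
17·t² + 44·t + 4 = 0  ⇒  m = (-22)² − 17·4 = 416
m = 416 > 0,  v_rel·d = -22 < 0  ⇒  outside

inside=no margin=416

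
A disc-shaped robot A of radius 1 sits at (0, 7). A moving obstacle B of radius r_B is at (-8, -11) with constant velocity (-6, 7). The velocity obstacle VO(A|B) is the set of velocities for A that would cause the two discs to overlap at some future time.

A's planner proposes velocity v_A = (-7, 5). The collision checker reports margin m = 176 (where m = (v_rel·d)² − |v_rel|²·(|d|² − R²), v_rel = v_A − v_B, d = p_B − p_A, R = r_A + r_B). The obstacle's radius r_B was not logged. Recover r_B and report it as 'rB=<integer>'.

m = 176
d = (-8, -18);  v_rel = (-1, -2),  |v_rel|² = 5
v_rel×d = (-1)·(-18) − (-2)·(-8) = 2
since m = R²·5 − 2²:  R² = (4 + 176) / 5 = 36
R = √36 = 6  ⇒  r_B = 6 − 1 = 5

rB=5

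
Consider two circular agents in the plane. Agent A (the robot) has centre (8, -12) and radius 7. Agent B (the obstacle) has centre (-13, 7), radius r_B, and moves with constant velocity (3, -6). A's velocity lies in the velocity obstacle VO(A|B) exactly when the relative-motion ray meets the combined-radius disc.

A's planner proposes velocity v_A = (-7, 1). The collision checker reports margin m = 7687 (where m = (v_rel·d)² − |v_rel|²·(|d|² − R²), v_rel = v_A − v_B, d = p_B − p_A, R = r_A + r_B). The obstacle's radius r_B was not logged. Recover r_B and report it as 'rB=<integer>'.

m = 7687
d = (-21, 19);  v_rel = (-10, 7),  |v_rel|² = 149
v_rel×d = (-10)·(19) − (7)·(-21) = -43
since m = R²·149 − (-43)²:  R² = (1849 + 7687) / 149 = 64
R = √64 = 8  ⇒  r_B = 8 − 7 = 1

rB=1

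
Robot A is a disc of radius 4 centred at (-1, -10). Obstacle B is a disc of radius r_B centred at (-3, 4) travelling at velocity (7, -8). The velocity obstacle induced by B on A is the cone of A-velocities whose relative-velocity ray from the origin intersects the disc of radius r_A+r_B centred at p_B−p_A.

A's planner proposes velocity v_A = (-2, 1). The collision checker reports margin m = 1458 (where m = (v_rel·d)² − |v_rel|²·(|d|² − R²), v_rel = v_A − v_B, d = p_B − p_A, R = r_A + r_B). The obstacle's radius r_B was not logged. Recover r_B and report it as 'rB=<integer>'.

m = 1458
d = (-2, 14);  v_rel = (-9, 9),  |v_rel|² = 162
v_rel×d = (-9)·(14) − (9)·(-2) = -108
since m = R²·162 − (-108)²:  R² = (11664 + 1458) / 162 = 81
R = √81 = 9  ⇒  r_B = 9 − 4 = 5

rB=5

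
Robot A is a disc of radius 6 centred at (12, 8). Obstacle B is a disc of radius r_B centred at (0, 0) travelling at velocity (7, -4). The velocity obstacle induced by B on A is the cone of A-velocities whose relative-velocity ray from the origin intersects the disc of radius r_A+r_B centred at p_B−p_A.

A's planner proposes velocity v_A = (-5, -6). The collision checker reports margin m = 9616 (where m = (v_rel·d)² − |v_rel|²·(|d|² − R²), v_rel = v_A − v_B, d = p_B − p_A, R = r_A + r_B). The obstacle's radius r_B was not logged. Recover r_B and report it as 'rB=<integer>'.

m = 9616
d = (-12, -8);  v_rel = (-12, -2),  |v_rel|² = 148
v_rel×d = (-12)·(-8) − (-2)·(-12) = 72
since m = R²·148 − 72²:  R² = (5184 + 9616) / 148 = 100
R = √100 = 10  ⇒  r_B = 10 − 6 = 4

rB=4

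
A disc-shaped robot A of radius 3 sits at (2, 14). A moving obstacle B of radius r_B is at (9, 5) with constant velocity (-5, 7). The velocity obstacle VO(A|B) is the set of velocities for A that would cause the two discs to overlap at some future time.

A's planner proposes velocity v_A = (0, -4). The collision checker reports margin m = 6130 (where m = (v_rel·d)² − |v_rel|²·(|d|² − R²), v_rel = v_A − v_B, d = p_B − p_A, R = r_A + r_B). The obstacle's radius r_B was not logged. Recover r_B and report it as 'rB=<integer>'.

m = 6130
d = (7, -9);  v_rel = (5, -11),  |v_rel|² = 146
v_rel×d = (5)·(-9) − (-11)·(7) = 32
since m = R²·146 − 32²:  R² = (1024 + 6130) / 146 = 49
R = √49 = 7  ⇒  r_B = 7 − 3 = 4

rB=4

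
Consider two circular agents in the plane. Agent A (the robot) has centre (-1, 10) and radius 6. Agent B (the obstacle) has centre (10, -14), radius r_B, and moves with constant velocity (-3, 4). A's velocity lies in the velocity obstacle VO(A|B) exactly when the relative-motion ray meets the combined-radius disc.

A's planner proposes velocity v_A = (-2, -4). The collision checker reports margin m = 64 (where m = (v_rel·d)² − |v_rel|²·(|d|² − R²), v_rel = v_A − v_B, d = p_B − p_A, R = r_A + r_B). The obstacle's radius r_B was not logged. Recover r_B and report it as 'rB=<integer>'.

m = 64
d = (11, -24);  v_rel = (1, -8),  |v_rel|² = 65
v_rel×d = (1)·(-24) − (-8)·(11) = 64
since m = R²·65 − 64²:  R² = (4096 + 64) / 65 = 64
R = √64 = 8  ⇒  r_B = 8 − 6 = 2

rB=2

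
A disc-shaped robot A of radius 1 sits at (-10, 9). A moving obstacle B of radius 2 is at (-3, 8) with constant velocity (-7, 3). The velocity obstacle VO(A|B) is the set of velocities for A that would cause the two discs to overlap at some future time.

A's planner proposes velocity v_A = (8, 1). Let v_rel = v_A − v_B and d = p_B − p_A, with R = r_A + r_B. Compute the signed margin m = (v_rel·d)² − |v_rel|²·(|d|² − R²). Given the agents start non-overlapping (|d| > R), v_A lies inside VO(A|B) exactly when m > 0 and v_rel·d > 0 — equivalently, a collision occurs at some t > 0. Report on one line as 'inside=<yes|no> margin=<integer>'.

d = (7, -1),  |d|² = 50;  R = 1+2 = 3,  c = 50−3² = 41
v_rel = (15, -2),  |v_rel|² = 229;  v_rel·d = (15)·(7) + (-2)·(-1) = 107
229·t² − 214·t + 41 = 0  ⇒  m = 107² − 229·41 = 2060
m = 2060 > 0,  v_rel·d = 107 > 0  ⇒  inside

inside=yes margin=2060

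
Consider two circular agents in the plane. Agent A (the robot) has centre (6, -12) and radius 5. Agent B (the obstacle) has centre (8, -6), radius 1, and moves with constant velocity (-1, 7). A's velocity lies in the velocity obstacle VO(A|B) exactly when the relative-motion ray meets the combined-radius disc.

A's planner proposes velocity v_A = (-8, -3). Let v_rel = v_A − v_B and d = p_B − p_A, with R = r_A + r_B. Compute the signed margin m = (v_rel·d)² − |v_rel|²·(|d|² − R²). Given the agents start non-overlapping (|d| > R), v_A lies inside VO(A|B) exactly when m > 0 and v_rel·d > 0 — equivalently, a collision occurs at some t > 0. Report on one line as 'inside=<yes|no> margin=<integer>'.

d = (2, 6),  |d|² = 40;  R = 5+1 = 6,  c = 40−6² = 4
v_rel = (-7, -10),  |v_rel|² = 149;  v_rel·d = (-7)·(2) + (-10)·(6) = -74
149·t² + 148·t + 4 = 0  ⇒  m = (-74)² − 149·4 = 4880
m = 4880 > 0,  v_rel·d = -74 < 0  ⇒  outside

inside=no margin=4880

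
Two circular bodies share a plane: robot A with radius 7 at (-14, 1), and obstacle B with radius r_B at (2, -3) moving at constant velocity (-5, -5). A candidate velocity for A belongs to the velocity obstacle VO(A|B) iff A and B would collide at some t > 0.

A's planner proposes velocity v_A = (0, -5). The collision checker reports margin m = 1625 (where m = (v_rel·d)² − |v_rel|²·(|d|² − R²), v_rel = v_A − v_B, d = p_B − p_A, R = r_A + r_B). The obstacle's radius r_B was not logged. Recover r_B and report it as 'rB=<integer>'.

m = 1625
d = (16, -4);  v_rel = (5, 0),  |v_rel|² = 25
v_rel×d = (5)·(-4) − (0)·(16) = -20
since m = R²·25 − (-20)²:  R² = (400 + 1625) / 25 = 81
R = √81 = 9  ⇒  r_B = 9 − 7 = 2

rB=2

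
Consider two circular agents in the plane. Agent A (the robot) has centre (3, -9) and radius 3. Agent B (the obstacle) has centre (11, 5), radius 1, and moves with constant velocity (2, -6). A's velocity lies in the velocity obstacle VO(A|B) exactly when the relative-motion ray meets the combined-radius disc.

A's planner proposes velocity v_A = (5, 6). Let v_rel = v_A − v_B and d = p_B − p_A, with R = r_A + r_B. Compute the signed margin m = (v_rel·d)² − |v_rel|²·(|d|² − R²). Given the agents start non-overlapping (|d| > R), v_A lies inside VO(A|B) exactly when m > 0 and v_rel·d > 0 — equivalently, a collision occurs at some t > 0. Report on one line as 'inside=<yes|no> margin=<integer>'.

d = (8, 14),  |d|² = 260;  R = 3+1 = 4,  c = 260−4² = 244
v_rel = (3, 12),  |v_rel|² = 153;  v_rel·d = (3)·(8) + (12)·(14) = 192
153·t² − 384·t + 244 = 0  ⇒  m = 192² − 153·244 = -468
m = -468 < 0,  v_rel·d = 192 > 0  ⇒  outside

inside=no margin=-468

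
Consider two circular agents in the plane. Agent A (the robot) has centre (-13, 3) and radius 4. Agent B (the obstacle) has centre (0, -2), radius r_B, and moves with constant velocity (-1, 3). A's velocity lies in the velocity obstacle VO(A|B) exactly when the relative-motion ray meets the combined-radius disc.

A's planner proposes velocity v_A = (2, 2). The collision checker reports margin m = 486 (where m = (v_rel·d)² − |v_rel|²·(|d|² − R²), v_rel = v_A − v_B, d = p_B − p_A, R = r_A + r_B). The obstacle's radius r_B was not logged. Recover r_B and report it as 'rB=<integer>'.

m = 486
d = (13, -5);  v_rel = (3, -1),  |v_rel|² = 10
v_rel×d = (3)·(-5) − (-1)·(13) = -2
since m = R²·10 − (-2)²:  R² = (4 + 486) / 10 = 49
R = √49 = 7  ⇒  r_B = 7 − 4 = 3

rB=3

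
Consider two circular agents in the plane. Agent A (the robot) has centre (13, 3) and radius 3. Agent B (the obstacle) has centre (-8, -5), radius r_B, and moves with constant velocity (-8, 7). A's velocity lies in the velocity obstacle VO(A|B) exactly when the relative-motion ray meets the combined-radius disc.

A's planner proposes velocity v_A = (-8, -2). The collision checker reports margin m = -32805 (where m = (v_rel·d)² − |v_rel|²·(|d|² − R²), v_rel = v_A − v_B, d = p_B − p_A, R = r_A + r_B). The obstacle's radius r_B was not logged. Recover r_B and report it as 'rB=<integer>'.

m = -32805
d = (-21, -8);  v_rel = (0, -9),  |v_rel|² = 81
v_rel×d = (0)·(-8) − (-9)·(-21) = -189
since m = R²·81 − (-189)²:  R² = (35721 + -32805) / 81 = 36
R = √36 = 6  ⇒  r_B = 6 − 3 = 3

rB=3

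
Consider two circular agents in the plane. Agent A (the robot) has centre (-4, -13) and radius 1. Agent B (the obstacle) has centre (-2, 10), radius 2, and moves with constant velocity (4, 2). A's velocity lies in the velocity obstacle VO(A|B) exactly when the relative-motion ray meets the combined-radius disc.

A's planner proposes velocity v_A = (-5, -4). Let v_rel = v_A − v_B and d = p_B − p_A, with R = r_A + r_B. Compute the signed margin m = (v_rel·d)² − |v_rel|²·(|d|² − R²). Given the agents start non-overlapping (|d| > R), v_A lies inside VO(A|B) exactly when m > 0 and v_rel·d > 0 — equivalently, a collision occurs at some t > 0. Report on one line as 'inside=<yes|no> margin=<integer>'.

d = (2, 23),  |d|² = 533;  R = 1+2 = 3,  c = 533−3² = 524
v_rel = (-9, -6),  |v_rel|² = 117;  v_rel·d = (-9)·(2) + (-6)·(23) = -156
117·t² + 312·t + 524 = 0  ⇒  m = (-156)² − 117·524 = -36972
m = -36972 < 0,  v_rel·d = -156 < 0  ⇒  outside

inside=no margin=-36972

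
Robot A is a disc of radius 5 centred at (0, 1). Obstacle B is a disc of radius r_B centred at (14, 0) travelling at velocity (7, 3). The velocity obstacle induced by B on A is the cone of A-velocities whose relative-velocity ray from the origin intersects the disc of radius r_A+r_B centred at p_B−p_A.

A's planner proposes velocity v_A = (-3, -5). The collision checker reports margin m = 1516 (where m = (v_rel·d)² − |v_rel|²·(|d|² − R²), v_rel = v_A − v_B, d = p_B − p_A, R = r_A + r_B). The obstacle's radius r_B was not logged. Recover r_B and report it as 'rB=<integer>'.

m = 1516
d = (14, -1);  v_rel = (-10, -8),  |v_rel|² = 164
v_rel×d = (-10)·(-1) − (-8)·(14) = 122
since m = R²·164 − 122²:  R² = (14884 + 1516) / 164 = 100
R = √100 = 10  ⇒  r_B = 10 − 5 = 5

rB=5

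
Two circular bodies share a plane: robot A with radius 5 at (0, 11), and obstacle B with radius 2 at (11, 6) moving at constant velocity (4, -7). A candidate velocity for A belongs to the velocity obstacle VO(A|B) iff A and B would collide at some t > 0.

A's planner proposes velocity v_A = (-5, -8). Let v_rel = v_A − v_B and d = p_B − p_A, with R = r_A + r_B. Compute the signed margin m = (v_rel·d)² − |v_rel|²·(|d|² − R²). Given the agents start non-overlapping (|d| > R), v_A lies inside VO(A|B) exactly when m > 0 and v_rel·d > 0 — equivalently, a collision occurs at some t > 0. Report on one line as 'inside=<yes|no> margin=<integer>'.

d = (11, -5),  |d|² = 146;  R = 5+2 = 7,  c = 146−7² = 97
v_rel = (-9, -1),  |v_rel|² = 82;  v_rel·d = (-9)·(11) + (-1)·(-5) = -94
82·t² + 188·t + 97 = 0  ⇒  m = (-94)² − 82·97 = 882
m = 882 > 0,  v_rel·d = -94 < 0  ⇒  outside

inside=no margin=882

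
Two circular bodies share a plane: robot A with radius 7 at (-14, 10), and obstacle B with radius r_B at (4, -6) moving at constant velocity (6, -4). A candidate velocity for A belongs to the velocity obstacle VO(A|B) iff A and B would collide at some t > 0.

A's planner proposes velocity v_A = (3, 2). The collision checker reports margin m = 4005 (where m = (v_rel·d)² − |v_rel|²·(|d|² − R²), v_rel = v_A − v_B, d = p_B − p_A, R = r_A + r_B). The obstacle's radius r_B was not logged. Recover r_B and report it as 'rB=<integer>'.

m = 4005
d = (18, -16);  v_rel = (-3, 6),  |v_rel|² = 45
v_rel×d = (-3)·(-16) − (6)·(18) = -60
since m = R²·45 − (-60)²:  R² = (3600 + 4005) / 45 = 169
R = √169 = 13  ⇒  r_B = 13 − 7 = 6

rB=6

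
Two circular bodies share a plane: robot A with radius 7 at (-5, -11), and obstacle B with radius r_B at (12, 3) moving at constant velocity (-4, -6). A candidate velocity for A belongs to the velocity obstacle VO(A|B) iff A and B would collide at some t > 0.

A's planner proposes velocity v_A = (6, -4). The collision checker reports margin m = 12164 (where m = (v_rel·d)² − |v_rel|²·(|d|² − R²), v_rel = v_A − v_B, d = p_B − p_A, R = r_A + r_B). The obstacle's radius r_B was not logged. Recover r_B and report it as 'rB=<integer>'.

m = 12164
d = (17, 14);  v_rel = (10, 2),  |v_rel|² = 104
v_rel×d = (10)·(14) − (2)·(17) = 106
since m = R²·104 − 106²:  R² = (11236 + 12164) / 104 = 225
R = √225 = 15  ⇒  r_B = 15 − 7 = 8

rB=8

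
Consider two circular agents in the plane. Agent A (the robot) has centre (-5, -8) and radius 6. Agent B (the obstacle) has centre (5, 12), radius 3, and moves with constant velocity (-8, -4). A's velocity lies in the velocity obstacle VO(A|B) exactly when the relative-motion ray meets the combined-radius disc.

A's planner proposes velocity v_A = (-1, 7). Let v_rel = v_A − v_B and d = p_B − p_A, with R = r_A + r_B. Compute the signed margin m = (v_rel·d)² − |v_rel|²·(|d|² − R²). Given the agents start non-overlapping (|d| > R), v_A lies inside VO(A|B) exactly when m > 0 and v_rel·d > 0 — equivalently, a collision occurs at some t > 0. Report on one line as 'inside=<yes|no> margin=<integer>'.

d = (10, 20),  |d|² = 500;  R = 6+3 = 9,  c = 500−9² = 419
v_rel = (7, 11),  |v_rel|² = 170;  v_rel·d = (7)·(10) + (11)·(20) = 290
170·t² − 580·t + 419 = 0  ⇒  m = 290² − 170·419 = 12870
m = 12870 > 0,  v_rel·d = 290 > 0  ⇒  inside

inside=yes margin=12870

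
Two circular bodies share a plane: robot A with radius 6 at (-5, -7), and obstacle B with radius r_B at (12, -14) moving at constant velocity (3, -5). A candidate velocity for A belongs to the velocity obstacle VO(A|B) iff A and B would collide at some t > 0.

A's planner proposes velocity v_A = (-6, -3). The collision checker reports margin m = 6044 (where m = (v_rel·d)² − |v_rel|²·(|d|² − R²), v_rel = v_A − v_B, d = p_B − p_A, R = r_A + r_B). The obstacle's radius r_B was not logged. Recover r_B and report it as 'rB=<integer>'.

m = 6044
d = (17, -7);  v_rel = (-9, 2),  |v_rel|² = 85
v_rel×d = (-9)·(-7) − (2)·(17) = 29
since m = R²·85 − 29²:  R² = (841 + 6044) / 85 = 81
R = √81 = 9  ⇒  r_B = 9 − 6 = 3

rB=3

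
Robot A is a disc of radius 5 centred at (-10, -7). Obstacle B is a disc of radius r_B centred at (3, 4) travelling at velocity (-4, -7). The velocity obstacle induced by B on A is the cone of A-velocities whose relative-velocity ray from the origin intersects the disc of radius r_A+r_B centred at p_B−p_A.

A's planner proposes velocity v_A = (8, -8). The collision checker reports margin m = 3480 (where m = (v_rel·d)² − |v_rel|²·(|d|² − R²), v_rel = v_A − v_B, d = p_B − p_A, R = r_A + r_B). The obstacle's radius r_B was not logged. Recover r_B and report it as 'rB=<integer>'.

m = 3480
d = (13, 11);  v_rel = (12, -1),  |v_rel|² = 145
v_rel×d = (12)·(11) − (-1)·(13) = 145
since m = R²·145 − 145²:  R² = (21025 + 3480) / 145 = 169
R = √169 = 13  ⇒  r_B = 13 − 5 = 8

rB=8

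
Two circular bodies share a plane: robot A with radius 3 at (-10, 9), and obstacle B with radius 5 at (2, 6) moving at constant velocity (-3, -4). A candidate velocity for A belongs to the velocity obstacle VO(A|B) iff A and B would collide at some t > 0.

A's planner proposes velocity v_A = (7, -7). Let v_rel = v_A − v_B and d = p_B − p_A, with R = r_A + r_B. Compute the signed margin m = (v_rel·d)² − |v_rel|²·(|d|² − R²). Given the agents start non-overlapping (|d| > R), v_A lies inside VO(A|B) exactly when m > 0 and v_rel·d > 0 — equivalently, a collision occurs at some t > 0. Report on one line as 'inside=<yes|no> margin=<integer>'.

d = (12, -3),  |d|² = 153;  R = 3+5 = 8,  c = 153−8² = 89
v_rel = (10, -3),  |v_rel|² = 109;  v_rel·d = (10)·(12) + (-3)·(-3) = 129
109·t² − 258·t + 89 = 0  ⇒  m = 129² − 109·89 = 6940
m = 6940 > 0,  v_rel·d = 129 > 0  ⇒  inside

inside=yes margin=6940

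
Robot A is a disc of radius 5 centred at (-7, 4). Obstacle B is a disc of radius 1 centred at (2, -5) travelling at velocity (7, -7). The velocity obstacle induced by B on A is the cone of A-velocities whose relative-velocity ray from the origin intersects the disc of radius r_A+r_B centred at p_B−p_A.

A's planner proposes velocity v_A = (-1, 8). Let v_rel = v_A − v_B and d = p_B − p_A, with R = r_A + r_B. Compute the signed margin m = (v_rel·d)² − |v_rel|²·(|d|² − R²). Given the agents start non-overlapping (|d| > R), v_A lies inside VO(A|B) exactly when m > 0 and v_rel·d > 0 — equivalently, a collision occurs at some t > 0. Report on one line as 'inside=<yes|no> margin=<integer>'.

d = (9, -9),  |d|² = 162;  R = 5+1 = 6,  c = 162−6² = 126
v_rel = (-8, 15),  |v_rel|² = 289;  v_rel·d = (-8)·(9) + (15)·(-9) = -207
289·t² + 414·t + 126 = 0  ⇒  m = (-207)² − 289·126 = 6435
m = 6435 > 0,  v_rel·d = -207 < 0  ⇒  outside

inside=no margin=6435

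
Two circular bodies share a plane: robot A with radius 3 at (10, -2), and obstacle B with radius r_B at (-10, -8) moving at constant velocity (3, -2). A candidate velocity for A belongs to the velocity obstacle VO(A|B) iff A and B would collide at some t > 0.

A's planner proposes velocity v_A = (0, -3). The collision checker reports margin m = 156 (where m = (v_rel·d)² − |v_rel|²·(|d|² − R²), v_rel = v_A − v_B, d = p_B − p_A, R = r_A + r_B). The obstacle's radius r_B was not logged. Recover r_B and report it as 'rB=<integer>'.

m = 156
d = (-20, -6);  v_rel = (-3, -1),  |v_rel|² = 10
v_rel×d = (-3)·(-6) − (-1)·(-20) = -2
since m = R²·10 − (-2)²:  R² = (4 + 156) / 10 = 16
R = √16 = 4  ⇒  r_B = 4 − 3 = 1

rB=1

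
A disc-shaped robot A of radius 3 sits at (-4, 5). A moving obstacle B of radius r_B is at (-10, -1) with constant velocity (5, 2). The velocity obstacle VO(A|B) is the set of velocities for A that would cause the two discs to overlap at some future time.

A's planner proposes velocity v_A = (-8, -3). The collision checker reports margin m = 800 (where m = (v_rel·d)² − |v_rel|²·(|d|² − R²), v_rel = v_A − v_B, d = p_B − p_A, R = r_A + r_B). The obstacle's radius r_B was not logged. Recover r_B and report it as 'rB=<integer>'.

m = 800
d = (-6, -6);  v_rel = (-13, -5),  |v_rel|² = 194
v_rel×d = (-13)·(-6) − (-5)·(-6) = 48
since m = R²·194 − 48²:  R² = (2304 + 800) / 194 = 16
R = √16 = 4  ⇒  r_B = 4 − 3 = 1

rB=1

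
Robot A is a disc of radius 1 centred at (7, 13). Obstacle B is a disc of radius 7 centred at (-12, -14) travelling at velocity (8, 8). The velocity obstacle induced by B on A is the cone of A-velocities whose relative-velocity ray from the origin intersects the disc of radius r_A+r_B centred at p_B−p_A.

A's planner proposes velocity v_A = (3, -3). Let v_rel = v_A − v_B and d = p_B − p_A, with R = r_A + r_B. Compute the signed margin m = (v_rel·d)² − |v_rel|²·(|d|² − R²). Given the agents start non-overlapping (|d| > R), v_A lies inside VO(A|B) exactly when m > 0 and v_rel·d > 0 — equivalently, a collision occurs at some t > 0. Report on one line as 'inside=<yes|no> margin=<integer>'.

d = (-19, -27),  |d|² = 1090;  R = 1+7 = 8,  c = 1090−8² = 1026
v_rel = (-5, -11),  |v_rel|² = 146;  v_rel·d = (-5)·(-19) + (-11)·(-27) = 392
146·t² − 784·t + 1026 = 0  ⇒  m = 392² − 146·1026 = 3868
m = 3868 > 0,  v_rel·d = 392 > 0  ⇒  inside

inside=yes margin=3868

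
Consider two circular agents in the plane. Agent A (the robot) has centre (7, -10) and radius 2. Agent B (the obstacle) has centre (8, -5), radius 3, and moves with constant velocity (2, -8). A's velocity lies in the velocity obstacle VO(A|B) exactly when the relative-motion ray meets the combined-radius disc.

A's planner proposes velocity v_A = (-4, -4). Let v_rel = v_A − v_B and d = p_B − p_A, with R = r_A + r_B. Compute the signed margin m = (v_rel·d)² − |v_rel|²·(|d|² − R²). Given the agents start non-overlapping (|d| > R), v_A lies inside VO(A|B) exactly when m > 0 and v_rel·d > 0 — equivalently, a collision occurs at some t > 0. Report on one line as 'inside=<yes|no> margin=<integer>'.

d = (1, 5),  |d|² = 26;  R = 2+3 = 5,  c = 26−5² = 1
v_rel = (-6, 4),  |v_rel|² = 52;  v_rel·d = (-6)·(1) + (4)·(5) = 14
52·t² − 28·t + 1 = 0  ⇒  m = 14² − 52·1 = 144
m = 144 > 0,  v_rel·d = 14 > 0  ⇒  inside

inside=yes margin=144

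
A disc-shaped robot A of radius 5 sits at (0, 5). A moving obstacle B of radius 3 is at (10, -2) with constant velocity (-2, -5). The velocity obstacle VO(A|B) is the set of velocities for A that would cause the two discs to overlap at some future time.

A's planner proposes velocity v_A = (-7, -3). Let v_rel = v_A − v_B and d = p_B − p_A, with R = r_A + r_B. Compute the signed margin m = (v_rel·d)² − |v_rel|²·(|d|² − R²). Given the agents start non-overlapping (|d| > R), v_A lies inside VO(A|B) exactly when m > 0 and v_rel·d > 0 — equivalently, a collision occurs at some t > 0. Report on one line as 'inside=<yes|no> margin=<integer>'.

d = (10, -7),  |d|² = 149;  R = 5+3 = 8,  c = 149−8² = 85
v_rel = (-5, 2),  |v_rel|² = 29;  v_rel·d = (-5)·(10) + (2)·(-7) = -64
29·t² + 128·t + 85 = 0  ⇒  m = (-64)² − 29·85 = 1631
m = 1631 > 0,  v_rel·d = -64 < 0  ⇒  outside

inside=no margin=1631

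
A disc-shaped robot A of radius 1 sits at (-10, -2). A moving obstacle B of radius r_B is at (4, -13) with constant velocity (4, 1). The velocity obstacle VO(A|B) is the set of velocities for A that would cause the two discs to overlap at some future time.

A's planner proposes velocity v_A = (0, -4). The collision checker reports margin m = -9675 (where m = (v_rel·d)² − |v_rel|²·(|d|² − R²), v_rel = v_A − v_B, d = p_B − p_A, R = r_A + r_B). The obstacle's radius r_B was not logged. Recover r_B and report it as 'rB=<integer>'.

m = -9675
d = (14, -11);  v_rel = (-4, -5),  |v_rel|² = 41
v_rel×d = (-4)·(-11) − (-5)·(14) = 114
since m = R²·41 − 114²:  R² = (12996 + -9675) / 41 = 81
R = √81 = 9  ⇒  r_B = 9 − 1 = 8

rB=8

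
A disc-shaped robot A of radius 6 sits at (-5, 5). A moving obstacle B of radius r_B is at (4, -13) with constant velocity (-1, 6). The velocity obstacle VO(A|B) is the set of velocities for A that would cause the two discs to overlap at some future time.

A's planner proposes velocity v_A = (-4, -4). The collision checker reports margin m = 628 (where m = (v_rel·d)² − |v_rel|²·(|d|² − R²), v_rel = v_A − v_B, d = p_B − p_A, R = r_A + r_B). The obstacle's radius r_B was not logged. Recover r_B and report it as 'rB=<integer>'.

m = 628
d = (9, -18);  v_rel = (-3, -10),  |v_rel|² = 109
v_rel×d = (-3)·(-18) − (-10)·(9) = 144
since m = R²·109 − 144²:  R² = (20736 + 628) / 109 = 196
R = √196 = 14  ⇒  r_B = 14 − 6 = 8

rB=8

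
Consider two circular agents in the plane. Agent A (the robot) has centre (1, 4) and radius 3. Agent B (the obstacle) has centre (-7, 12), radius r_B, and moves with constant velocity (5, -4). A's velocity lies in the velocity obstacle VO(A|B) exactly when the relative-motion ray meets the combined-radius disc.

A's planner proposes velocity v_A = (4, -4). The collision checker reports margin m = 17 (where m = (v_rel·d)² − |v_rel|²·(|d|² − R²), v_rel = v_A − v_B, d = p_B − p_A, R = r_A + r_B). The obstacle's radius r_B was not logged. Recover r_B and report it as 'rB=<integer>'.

m = 17
d = (-8, 8);  v_rel = (-1, 0),  |v_rel|² = 1
v_rel×d = (-1)·(8) − (0)·(-8) = -8
since m = R²·1 − (-8)²:  R² = (64 + 17) / 1 = 81
R = √81 = 9  ⇒  r_B = 9 − 3 = 6

rB=6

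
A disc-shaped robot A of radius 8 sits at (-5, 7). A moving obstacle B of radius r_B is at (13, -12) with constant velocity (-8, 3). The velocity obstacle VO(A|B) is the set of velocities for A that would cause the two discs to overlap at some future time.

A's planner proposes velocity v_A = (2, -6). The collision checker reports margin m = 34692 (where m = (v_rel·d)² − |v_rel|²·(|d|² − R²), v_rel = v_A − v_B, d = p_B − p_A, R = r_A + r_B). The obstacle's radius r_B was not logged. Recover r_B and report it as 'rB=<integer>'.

m = 34692
d = (18, -19);  v_rel = (10, -9),  |v_rel|² = 181
v_rel×d = (10)·(-19) − (-9)·(18) = -28
since m = R²·181 − (-28)²:  R² = (784 + 34692) / 181 = 196
R = √196 = 14  ⇒  r_B = 14 − 8 = 6

rB=6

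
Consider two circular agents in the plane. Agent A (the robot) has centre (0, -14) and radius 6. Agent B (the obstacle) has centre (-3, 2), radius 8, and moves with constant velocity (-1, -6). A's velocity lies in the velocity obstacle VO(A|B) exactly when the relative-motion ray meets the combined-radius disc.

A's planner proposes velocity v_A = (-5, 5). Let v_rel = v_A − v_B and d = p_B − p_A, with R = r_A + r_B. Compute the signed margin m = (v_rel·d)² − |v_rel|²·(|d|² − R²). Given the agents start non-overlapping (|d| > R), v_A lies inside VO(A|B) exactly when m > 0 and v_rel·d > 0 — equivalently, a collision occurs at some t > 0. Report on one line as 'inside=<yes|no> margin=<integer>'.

d = (-3, 16),  |d|² = 265;  R = 6+8 = 14,  c = 265−14² = 69
v_rel = (-4, 11),  |v_rel|² = 137;  v_rel·d = (-4)·(-3) + (11)·(16) = 188
137·t² − 376·t + 69 = 0  ⇒  m = 188² − 137·69 = 25891
m = 25891 > 0,  v_rel·d = 188 > 0  ⇒  inside

inside=yes margin=25891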